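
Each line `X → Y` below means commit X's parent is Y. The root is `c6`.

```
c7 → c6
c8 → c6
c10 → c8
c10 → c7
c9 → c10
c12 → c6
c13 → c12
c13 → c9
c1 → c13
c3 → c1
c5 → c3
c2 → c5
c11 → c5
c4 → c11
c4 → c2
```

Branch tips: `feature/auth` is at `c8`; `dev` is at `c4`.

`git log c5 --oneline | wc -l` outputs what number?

10

Walking parent pointers from c5: reachable set = {c1, c10, c12, c13, c3, c5, c6, c7, c8, c9}.
That is 10 commits.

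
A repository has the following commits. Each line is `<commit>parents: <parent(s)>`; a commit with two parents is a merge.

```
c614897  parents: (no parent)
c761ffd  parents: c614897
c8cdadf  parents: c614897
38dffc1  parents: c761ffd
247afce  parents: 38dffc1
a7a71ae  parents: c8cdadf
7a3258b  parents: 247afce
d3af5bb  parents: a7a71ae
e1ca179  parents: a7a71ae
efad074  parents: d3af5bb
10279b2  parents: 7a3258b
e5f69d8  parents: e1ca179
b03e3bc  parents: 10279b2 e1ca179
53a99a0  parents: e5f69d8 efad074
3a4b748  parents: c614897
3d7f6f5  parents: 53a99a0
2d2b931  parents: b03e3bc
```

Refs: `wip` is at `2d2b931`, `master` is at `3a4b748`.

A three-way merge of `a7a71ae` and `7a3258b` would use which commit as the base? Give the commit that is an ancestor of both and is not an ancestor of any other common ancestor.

c614897

Ancestors of a7a71ae: {a7a71ae, c614897, c8cdadf}.
Ancestors of 7a3258b: {247afce, 38dffc1, 7a3258b, c614897, c761ffd}.
Common ancestors: {c614897}.
The only common ancestor is c614897, so it is the merge base.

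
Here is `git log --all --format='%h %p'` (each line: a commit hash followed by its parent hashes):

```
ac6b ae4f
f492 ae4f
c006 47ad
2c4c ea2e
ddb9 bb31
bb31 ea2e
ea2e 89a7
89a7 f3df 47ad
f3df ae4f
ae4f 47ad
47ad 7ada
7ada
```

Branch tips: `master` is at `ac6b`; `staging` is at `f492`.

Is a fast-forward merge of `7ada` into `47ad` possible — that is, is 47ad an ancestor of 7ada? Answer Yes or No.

A fast-forward from 47ad to 7ada is possible iff 47ad is an ancestor of 7ada.
Ancestors of 7ada: {7ada}.
47ad is not among them, so fast-forward is not possible.

No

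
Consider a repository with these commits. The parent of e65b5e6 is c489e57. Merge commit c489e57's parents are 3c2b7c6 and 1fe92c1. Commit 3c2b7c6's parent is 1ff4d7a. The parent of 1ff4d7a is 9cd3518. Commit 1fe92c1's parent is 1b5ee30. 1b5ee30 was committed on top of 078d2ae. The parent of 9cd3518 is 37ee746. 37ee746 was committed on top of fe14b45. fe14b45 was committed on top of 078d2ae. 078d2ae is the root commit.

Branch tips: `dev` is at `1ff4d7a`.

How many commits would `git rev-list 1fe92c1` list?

3

Walking parent pointers from 1fe92c1: reachable set = {078d2ae, 1b5ee30, 1fe92c1}.
That is 3 commits.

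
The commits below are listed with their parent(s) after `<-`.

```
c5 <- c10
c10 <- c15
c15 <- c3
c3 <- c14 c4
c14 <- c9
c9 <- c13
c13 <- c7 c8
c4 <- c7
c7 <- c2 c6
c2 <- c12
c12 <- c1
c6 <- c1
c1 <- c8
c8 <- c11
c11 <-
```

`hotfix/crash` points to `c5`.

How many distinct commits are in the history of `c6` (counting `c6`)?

Walking parent pointers from c6: reachable set = {c1, c11, c6, c8}.
That is 4 commits.

4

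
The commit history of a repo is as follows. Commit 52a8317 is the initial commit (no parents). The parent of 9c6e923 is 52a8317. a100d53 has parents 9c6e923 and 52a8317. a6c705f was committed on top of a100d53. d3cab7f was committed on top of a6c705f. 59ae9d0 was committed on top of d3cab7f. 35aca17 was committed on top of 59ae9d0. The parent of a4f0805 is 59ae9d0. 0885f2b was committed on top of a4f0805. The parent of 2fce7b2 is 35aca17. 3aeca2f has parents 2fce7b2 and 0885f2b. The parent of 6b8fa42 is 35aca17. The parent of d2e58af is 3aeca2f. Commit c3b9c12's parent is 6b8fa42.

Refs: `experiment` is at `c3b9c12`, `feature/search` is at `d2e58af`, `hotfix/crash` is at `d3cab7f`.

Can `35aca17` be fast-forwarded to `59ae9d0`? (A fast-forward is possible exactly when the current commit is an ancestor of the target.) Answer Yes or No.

No

A fast-forward from 35aca17 to 59ae9d0 is possible iff 35aca17 is an ancestor of 59ae9d0.
Ancestors of 59ae9d0: {52a8317, 59ae9d0, 9c6e923, a100d53, a6c705f, d3cab7f}.
35aca17 is not among them, so fast-forward is not possible.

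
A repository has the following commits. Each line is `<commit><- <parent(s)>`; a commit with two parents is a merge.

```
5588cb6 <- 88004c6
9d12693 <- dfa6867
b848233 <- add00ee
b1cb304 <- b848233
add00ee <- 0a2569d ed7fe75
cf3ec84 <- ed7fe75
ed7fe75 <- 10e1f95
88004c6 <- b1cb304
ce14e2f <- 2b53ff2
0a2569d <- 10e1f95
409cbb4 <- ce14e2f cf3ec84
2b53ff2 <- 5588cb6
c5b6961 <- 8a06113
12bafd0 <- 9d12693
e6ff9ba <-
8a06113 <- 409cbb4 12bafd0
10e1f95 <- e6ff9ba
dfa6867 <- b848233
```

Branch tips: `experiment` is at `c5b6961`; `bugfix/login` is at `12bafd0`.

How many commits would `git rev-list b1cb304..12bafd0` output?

3

Reachable from 12bafd0: {0a2569d, 10e1f95, 12bafd0, 9d12693, add00ee, b848233, dfa6867, e6ff9ba, ed7fe75}.
Reachable from b1cb304: {0a2569d, 10e1f95, add00ee, b1cb304, b848233, e6ff9ba, ed7fe75}.
In 12bafd0's history but not b1cb304's: {12bafd0, 9d12693, dfa6867} — 3 commits.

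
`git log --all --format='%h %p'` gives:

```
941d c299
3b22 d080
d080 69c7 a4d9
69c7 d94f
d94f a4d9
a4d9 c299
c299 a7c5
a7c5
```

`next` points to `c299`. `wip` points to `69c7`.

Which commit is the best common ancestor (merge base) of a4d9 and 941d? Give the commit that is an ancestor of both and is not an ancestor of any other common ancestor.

c299

Ancestors of a4d9: {a4d9, a7c5, c299}.
Ancestors of 941d: {941d, a7c5, c299}.
Common ancestors: {a7c5, c299}.
Among these, c299 is not an ancestor of any other common ancestor — it is the merge base.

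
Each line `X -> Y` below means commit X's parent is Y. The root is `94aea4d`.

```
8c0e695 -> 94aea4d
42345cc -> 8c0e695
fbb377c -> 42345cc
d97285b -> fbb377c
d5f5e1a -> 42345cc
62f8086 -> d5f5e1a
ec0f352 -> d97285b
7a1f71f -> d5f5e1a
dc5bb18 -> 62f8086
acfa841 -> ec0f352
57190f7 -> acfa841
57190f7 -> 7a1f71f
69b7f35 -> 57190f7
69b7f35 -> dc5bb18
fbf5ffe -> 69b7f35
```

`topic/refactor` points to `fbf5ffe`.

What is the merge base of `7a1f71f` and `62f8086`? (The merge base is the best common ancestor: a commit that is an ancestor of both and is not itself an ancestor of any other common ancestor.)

Ancestors of 7a1f71f: {42345cc, 7a1f71f, 8c0e695, 94aea4d, d5f5e1a}.
Ancestors of 62f8086: {42345cc, 62f8086, 8c0e695, 94aea4d, d5f5e1a}.
Common ancestors: {42345cc, 8c0e695, 94aea4d, d5f5e1a}.
Among these, d5f5e1a is not an ancestor of any other common ancestor — it is the merge base.

d5f5e1a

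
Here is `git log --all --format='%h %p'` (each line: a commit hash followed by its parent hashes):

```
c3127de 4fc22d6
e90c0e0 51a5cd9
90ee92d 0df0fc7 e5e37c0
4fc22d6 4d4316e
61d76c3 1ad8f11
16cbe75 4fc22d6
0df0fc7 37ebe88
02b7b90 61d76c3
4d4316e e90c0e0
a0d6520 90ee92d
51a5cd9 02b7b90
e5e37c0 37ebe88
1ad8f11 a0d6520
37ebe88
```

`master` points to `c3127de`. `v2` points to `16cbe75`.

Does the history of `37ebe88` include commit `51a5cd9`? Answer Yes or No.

Ancestors of 37ebe88: {37ebe88}.
51a5cd9 is not in that set, so it is not an ancestor of 37ebe88.

No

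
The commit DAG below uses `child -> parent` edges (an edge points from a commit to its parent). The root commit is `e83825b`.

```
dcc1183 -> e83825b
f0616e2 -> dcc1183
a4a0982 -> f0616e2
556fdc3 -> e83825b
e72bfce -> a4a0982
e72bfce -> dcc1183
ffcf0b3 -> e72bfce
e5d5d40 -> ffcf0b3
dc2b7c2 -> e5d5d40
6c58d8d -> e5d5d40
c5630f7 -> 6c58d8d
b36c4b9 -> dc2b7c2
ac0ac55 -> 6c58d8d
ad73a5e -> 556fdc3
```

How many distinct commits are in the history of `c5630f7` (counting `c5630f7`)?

9

Walking parent pointers from c5630f7: reachable set = {6c58d8d, a4a0982, c5630f7, dcc1183, e5d5d40, e72bfce, e83825b, f0616e2, ffcf0b3}.
That is 9 commits.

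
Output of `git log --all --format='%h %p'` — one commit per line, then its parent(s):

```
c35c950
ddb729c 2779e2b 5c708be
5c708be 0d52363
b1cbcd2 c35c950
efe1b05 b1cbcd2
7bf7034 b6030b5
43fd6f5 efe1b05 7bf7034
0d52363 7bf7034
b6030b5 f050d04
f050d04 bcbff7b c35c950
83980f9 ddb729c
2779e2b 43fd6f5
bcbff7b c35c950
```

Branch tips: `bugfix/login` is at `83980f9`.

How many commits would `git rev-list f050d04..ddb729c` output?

Reachable from ddb729c: {0d52363, 2779e2b, 43fd6f5, 5c708be, 7bf7034, b1cbcd2, b6030b5, bcbff7b, c35c950, ddb729c, efe1b05, f050d04}.
Reachable from f050d04: {bcbff7b, c35c950, f050d04}.
In ddb729c's history but not f050d04's: {0d52363, 2779e2b, 43fd6f5, 5c708be, 7bf7034, b1cbcd2, b6030b5, ddb729c, efe1b05} — 9 commits.

9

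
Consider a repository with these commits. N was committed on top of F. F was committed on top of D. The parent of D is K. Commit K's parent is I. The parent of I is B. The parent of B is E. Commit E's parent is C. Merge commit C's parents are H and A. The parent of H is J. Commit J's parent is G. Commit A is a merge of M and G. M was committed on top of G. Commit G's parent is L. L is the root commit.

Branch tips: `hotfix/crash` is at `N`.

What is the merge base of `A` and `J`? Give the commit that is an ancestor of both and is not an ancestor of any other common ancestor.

G

Ancestors of A: {A, G, L, M}.
Ancestors of J: {G, J, L}.
Common ancestors: {G, L}.
Among these, G is not an ancestor of any other common ancestor — it is the merge base.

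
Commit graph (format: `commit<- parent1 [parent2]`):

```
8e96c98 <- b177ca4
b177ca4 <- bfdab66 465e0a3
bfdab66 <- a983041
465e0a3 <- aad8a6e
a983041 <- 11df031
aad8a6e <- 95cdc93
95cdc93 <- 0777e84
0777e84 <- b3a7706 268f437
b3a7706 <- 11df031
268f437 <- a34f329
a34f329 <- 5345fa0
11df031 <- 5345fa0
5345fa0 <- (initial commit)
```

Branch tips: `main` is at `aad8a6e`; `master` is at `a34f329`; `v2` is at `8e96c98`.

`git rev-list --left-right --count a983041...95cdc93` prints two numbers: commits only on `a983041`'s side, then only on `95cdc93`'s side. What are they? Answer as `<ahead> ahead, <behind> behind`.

1 ahead, 5 behind

Reachable from a983041: {11df031, 5345fa0, a983041}.
Reachable from 95cdc93: {0777e84, 11df031, 268f437, 5345fa0, 95cdc93, a34f329, b3a7706}.
Only in a983041's history (ahead): {a983041} — 1.
Only in 95cdc93's history (behind): {0777e84, 268f437, 95cdc93, a34f329, b3a7706} — 5.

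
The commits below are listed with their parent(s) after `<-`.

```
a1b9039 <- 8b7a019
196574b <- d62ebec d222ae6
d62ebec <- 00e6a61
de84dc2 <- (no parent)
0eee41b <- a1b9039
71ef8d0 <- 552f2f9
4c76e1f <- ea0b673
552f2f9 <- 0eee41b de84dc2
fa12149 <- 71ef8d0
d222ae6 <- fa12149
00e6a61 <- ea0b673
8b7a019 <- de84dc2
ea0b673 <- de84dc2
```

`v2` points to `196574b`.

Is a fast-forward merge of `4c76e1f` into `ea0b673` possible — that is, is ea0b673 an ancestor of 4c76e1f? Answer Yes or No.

Yes

A fast-forward from ea0b673 to 4c76e1f is possible iff ea0b673 is an ancestor of 4c76e1f.
Ancestors of 4c76e1f: {4c76e1f, de84dc2, ea0b673}.
ea0b673 is among them, so fast-forward is possible.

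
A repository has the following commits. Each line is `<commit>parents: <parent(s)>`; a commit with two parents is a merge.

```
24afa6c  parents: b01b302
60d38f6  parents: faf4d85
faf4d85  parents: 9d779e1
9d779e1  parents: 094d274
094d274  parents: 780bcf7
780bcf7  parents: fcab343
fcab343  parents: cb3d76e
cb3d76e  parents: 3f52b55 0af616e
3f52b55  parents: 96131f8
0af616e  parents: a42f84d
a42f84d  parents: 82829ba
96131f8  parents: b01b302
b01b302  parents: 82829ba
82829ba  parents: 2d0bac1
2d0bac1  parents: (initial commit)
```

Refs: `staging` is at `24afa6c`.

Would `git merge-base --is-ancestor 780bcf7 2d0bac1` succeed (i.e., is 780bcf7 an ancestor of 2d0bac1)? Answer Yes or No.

Ancestors of 2d0bac1: {2d0bac1}.
780bcf7 is not in that set, so it is not an ancestor of 2d0bac1.

No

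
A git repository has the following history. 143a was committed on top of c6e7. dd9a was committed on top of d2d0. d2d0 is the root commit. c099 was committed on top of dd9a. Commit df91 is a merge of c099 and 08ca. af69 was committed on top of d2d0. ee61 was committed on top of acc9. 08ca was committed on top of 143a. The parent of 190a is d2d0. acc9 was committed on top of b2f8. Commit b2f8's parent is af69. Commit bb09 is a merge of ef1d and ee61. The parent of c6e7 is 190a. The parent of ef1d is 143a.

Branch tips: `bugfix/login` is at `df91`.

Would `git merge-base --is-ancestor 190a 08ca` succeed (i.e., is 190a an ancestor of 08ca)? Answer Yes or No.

Ancestors of 08ca (commits reachable by following parents): {08ca, 143a, 190a, c6e7, d2d0}.
190a is in that set, so it is an ancestor of 08ca.

Yes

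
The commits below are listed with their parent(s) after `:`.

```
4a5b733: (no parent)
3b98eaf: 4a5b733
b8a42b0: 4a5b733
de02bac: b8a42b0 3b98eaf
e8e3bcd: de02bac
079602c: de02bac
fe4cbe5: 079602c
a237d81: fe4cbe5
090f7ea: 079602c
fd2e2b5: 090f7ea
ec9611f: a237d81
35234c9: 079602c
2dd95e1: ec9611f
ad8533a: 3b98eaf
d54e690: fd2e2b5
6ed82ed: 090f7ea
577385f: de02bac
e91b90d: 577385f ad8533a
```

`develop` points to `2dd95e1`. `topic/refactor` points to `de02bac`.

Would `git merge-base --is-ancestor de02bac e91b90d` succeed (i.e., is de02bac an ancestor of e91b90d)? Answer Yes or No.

Ancestors of e91b90d (commits reachable by following parents): {3b98eaf, 4a5b733, 577385f, ad8533a, b8a42b0, de02bac, e91b90d}.
de02bac is in that set, so it is an ancestor of e91b90d.

Yes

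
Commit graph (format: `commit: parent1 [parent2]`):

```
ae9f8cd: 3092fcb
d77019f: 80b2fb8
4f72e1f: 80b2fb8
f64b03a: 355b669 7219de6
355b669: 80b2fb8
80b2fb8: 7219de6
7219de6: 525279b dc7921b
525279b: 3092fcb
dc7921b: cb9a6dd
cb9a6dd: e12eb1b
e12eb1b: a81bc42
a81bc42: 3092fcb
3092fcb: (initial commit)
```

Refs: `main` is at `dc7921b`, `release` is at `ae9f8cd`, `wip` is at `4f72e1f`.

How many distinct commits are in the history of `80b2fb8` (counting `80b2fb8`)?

Walking parent pointers from 80b2fb8: reachable set = {3092fcb, 525279b, 7219de6, 80b2fb8, a81bc42, cb9a6dd, dc7921b, e12eb1b}.
That is 8 commits.

8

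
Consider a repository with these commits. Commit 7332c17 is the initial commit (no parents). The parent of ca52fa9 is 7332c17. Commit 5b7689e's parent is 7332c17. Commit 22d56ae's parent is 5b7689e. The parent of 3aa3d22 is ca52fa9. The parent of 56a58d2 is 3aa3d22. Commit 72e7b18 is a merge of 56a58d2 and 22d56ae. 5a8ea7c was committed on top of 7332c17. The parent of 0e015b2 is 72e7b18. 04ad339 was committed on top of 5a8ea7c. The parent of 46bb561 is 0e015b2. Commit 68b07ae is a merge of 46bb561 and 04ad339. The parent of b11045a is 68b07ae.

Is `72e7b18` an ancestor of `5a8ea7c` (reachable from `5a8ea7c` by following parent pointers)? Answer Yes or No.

No

Ancestors of 5a8ea7c: {5a8ea7c, 7332c17}.
72e7b18 is not in that set, so it is not an ancestor of 5a8ea7c.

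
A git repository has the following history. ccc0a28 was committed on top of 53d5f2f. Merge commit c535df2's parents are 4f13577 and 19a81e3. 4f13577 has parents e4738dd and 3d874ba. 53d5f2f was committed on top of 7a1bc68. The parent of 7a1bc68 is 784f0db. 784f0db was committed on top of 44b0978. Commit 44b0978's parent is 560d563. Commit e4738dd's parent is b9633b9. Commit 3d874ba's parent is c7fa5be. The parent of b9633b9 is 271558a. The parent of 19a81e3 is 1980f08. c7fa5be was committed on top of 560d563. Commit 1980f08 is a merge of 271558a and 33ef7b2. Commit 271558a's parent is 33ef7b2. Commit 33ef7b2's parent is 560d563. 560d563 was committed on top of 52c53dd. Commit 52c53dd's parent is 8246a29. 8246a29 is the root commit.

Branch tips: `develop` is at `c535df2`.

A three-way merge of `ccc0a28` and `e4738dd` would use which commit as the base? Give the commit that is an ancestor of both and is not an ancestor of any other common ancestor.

Ancestors of ccc0a28: {44b0978, 52c53dd, 53d5f2f, 560d563, 784f0db, 7a1bc68, 8246a29, ccc0a28}.
Ancestors of e4738dd: {271558a, 33ef7b2, 52c53dd, 560d563, 8246a29, b9633b9, e4738dd}.
Common ancestors: {52c53dd, 560d563, 8246a29}.
Among these, 560d563 is not an ancestor of any other common ancestor — it is the merge base.

560d563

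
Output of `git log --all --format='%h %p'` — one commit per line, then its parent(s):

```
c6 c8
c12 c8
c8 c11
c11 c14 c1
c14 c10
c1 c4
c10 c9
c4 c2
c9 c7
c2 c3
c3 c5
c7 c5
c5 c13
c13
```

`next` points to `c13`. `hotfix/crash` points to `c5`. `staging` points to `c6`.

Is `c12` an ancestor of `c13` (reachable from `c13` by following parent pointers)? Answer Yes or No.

Ancestors of c13: {c13}.
c12 is not in that set, so it is not an ancestor of c13.

No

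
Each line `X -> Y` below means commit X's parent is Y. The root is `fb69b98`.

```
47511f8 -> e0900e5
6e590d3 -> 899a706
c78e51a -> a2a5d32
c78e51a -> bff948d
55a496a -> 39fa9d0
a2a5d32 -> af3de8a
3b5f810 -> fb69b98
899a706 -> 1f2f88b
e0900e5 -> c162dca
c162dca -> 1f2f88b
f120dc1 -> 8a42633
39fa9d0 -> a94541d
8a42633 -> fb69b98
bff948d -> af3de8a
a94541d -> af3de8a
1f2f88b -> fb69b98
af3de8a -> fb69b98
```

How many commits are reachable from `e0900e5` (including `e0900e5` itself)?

4

Walking parent pointers from e0900e5: reachable set = {1f2f88b, c162dca, e0900e5, fb69b98}.
That is 4 commits.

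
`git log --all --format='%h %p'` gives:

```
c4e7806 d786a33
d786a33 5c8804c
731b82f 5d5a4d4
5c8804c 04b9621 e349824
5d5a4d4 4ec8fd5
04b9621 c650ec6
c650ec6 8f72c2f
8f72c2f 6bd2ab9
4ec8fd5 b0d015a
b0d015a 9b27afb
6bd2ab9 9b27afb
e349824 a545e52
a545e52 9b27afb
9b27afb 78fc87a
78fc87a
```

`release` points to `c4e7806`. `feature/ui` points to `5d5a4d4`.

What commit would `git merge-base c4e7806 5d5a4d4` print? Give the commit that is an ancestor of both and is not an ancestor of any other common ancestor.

9b27afb

Ancestors of c4e7806: {04b9621, 5c8804c, 6bd2ab9, 78fc87a, 8f72c2f, 9b27afb, a545e52, c4e7806, c650ec6, d786a33, e349824}.
Ancestors of 5d5a4d4: {4ec8fd5, 5d5a4d4, 78fc87a, 9b27afb, b0d015a}.
Common ancestors: {78fc87a, 9b27afb}.
Among these, 9b27afb is not an ancestor of any other common ancestor — it is the merge base.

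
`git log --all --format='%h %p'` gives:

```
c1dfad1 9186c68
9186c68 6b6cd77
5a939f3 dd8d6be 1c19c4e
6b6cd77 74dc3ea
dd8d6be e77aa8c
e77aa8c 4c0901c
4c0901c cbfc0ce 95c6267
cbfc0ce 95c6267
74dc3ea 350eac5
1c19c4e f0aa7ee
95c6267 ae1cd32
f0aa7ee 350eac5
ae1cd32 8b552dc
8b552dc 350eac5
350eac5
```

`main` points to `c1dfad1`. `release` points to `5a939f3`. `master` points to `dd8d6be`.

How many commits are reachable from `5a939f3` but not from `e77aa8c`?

Reachable from 5a939f3: {1c19c4e, 350eac5, 4c0901c, 5a939f3, 8b552dc, 95c6267, ae1cd32, cbfc0ce, dd8d6be, e77aa8c, f0aa7ee}.
Reachable from e77aa8c: {350eac5, 4c0901c, 8b552dc, 95c6267, ae1cd32, cbfc0ce, e77aa8c}.
In 5a939f3's history but not e77aa8c's: {1c19c4e, 5a939f3, dd8d6be, f0aa7ee} — 4 commits.

4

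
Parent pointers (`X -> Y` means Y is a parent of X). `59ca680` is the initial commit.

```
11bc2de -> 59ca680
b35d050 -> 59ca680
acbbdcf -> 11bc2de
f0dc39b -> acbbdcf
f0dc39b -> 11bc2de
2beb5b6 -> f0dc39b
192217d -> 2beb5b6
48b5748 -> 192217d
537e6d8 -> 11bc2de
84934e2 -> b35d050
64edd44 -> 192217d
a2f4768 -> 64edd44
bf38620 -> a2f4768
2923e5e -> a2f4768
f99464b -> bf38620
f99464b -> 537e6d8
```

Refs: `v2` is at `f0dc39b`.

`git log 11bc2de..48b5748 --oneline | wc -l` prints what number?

Reachable from 48b5748: {11bc2de, 192217d, 2beb5b6, 48b5748, 59ca680, acbbdcf, f0dc39b}.
Reachable from 11bc2de: {11bc2de, 59ca680}.
In 48b5748's history but not 11bc2de's: {192217d, 2beb5b6, 48b5748, acbbdcf, f0dc39b} — 5 commits.

5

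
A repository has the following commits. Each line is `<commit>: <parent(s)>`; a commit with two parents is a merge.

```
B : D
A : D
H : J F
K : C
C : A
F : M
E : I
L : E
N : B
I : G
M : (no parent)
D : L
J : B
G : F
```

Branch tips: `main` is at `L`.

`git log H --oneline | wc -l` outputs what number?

10

Walking parent pointers from H: reachable set = {B, D, E, F, G, H, I, J, L, M}.
That is 10 commits.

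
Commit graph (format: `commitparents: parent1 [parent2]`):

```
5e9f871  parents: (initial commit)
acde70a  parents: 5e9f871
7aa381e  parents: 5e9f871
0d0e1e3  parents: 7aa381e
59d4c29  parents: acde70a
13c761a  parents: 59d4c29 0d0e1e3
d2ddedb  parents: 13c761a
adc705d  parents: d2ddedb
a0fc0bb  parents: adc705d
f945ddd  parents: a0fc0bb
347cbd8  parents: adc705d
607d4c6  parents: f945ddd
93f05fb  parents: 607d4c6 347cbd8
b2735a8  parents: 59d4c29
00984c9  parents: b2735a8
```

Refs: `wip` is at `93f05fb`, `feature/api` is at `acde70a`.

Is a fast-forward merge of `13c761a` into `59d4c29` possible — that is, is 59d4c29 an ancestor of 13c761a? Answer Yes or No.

Yes

A fast-forward from 59d4c29 to 13c761a is possible iff 59d4c29 is an ancestor of 13c761a.
Ancestors of 13c761a: {0d0e1e3, 13c761a, 59d4c29, 5e9f871, 7aa381e, acde70a}.
59d4c29 is among them, so fast-forward is possible.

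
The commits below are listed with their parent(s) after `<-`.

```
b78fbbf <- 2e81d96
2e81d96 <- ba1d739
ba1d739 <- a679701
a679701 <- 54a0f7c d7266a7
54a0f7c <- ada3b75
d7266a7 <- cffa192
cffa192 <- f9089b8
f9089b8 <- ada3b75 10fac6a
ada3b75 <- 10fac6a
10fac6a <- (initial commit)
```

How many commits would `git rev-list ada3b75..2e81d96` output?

7

Reachable from 2e81d96: {10fac6a, 2e81d96, 54a0f7c, a679701, ada3b75, ba1d739, cffa192, d7266a7, f9089b8}.
Reachable from ada3b75: {10fac6a, ada3b75}.
In 2e81d96's history but not ada3b75's: {2e81d96, 54a0f7c, a679701, ba1d739, cffa192, d7266a7, f9089b8} — 7 commits.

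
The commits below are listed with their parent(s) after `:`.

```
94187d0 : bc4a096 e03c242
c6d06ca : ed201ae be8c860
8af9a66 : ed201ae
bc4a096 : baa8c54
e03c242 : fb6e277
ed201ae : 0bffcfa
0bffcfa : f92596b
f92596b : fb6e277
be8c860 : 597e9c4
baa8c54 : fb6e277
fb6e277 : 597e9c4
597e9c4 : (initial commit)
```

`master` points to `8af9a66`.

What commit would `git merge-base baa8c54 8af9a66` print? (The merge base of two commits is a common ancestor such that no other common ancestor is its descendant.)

fb6e277

Ancestors of baa8c54: {597e9c4, baa8c54, fb6e277}.
Ancestors of 8af9a66: {0bffcfa, 597e9c4, 8af9a66, ed201ae, f92596b, fb6e277}.
Common ancestors: {597e9c4, fb6e277}.
Among these, fb6e277 is not an ancestor of any other common ancestor — it is the merge base.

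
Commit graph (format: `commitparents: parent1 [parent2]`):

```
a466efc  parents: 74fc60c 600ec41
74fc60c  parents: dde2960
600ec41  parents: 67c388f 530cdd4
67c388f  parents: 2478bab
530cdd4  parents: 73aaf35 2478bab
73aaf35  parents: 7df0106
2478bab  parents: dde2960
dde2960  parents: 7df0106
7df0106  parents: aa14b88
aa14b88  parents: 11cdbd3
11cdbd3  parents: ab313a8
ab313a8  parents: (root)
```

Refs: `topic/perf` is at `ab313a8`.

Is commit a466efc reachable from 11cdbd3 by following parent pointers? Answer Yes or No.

Ancestors of 11cdbd3: {11cdbd3, ab313a8}.
a466efc is not in that set, so it is not an ancestor of 11cdbd3.

No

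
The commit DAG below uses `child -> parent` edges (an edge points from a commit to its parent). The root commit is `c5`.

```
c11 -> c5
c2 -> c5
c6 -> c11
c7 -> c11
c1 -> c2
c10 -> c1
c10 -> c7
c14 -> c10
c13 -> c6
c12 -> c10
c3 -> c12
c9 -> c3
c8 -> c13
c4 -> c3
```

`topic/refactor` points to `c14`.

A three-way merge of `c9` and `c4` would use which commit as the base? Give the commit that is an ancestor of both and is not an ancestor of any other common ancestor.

Ancestors of c9: {c1, c10, c11, c12, c2, c3, c5, c7, c9}.
Ancestors of c4: {c1, c10, c11, c12, c2, c3, c4, c5, c7}.
Common ancestors: {c1, c10, c11, c12, c2, c3, c5, c7}.
Among these, c3 is not an ancestor of any other common ancestor — it is the merge base.

c3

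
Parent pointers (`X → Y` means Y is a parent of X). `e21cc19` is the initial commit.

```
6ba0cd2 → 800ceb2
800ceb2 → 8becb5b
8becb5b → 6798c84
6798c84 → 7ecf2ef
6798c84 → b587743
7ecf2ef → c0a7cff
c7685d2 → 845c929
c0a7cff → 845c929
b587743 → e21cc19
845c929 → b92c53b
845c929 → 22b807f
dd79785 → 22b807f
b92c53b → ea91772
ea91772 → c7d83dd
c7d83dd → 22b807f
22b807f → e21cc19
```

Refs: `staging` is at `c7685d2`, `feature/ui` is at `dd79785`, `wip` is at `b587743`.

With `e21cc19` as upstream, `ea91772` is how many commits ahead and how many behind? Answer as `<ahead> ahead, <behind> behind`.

3 ahead, 0 behind

Reachable from ea91772: {22b807f, c7d83dd, e21cc19, ea91772}.
Reachable from e21cc19: {e21cc19}.
Only in ea91772's history (ahead): {22b807f, c7d83dd, ea91772} — 3.
Only in e21cc19's history (behind): {} — 0.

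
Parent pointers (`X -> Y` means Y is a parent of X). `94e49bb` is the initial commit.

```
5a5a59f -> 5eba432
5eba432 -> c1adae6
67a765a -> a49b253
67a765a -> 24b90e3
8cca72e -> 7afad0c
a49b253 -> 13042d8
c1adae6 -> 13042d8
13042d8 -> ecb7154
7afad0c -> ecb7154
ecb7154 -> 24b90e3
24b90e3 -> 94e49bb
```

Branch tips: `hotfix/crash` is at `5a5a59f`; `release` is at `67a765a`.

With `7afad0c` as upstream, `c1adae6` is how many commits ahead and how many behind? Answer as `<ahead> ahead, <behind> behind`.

Reachable from c1adae6: {13042d8, 24b90e3, 94e49bb, c1adae6, ecb7154}.
Reachable from 7afad0c: {24b90e3, 7afad0c, 94e49bb, ecb7154}.
Only in c1adae6's history (ahead): {13042d8, c1adae6} — 2.
Only in 7afad0c's history (behind): {7afad0c} — 1.

2 ahead, 1 behind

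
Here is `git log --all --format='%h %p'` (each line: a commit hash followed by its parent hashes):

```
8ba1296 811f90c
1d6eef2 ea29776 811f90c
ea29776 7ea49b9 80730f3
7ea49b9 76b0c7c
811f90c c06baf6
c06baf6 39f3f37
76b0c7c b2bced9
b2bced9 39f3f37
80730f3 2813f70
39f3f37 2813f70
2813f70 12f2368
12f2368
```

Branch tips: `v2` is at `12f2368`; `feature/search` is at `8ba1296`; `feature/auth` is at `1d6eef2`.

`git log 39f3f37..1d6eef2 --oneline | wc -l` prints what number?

8

Reachable from 1d6eef2: {12f2368, 1d6eef2, 2813f70, 39f3f37, 76b0c7c, 7ea49b9, 80730f3, 811f90c, b2bced9, c06baf6, ea29776}.
Reachable from 39f3f37: {12f2368, 2813f70, 39f3f37}.
In 1d6eef2's history but not 39f3f37's: {1d6eef2, 76b0c7c, 7ea49b9, 80730f3, 811f90c, b2bced9, c06baf6, ea29776} — 8 commits.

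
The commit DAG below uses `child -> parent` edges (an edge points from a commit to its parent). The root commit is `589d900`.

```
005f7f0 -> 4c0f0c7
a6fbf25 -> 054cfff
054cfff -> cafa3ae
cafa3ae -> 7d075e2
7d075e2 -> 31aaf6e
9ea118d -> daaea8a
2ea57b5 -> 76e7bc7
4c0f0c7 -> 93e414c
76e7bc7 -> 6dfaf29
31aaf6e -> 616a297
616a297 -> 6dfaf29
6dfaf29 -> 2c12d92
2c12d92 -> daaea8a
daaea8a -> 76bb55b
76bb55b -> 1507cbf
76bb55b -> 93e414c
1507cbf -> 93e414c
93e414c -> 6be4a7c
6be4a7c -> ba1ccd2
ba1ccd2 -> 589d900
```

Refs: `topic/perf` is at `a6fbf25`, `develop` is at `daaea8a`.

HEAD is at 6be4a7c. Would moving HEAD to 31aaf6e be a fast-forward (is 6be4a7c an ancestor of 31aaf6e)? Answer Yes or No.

Yes

A fast-forward from 6be4a7c to 31aaf6e is possible iff 6be4a7c is an ancestor of 31aaf6e.
Ancestors of 31aaf6e: {1507cbf, 2c12d92, 31aaf6e, 589d900, 616a297, 6be4a7c, 6dfaf29, 76bb55b, 93e414c, ba1ccd2, daaea8a}.
6be4a7c is among them, so fast-forward is possible.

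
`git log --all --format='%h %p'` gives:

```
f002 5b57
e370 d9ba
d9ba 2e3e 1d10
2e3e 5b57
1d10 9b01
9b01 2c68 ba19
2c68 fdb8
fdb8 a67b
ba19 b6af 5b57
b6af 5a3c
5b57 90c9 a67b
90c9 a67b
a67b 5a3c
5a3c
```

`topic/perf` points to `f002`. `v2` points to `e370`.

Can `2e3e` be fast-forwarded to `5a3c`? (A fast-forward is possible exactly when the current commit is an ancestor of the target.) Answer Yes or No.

A fast-forward from 2e3e to 5a3c is possible iff 2e3e is an ancestor of 5a3c.
Ancestors of 5a3c: {5a3c}.
2e3e is not among them, so fast-forward is not possible.

No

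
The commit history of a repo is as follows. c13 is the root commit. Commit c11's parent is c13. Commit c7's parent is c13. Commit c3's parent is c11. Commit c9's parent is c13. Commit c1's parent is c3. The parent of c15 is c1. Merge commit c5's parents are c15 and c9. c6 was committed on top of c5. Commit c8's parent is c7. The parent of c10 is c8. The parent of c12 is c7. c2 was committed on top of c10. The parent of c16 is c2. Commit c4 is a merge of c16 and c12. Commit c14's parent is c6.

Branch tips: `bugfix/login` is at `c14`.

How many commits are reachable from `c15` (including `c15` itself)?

Walking parent pointers from c15: reachable set = {c1, c11, c13, c15, c3}.
That is 5 commits.

5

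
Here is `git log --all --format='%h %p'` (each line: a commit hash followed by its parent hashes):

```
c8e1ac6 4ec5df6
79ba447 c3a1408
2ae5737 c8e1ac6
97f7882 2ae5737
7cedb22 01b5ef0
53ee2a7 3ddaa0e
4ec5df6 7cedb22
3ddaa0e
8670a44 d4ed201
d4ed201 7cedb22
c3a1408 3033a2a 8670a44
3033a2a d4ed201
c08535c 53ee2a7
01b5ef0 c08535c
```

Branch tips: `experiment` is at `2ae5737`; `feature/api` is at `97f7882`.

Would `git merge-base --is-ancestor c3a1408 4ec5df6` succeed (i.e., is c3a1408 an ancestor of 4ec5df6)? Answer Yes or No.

Ancestors of 4ec5df6: {01b5ef0, 3ddaa0e, 4ec5df6, 53ee2a7, 7cedb22, c08535c}.
c3a1408 is not in that set, so it is not an ancestor of 4ec5df6.

No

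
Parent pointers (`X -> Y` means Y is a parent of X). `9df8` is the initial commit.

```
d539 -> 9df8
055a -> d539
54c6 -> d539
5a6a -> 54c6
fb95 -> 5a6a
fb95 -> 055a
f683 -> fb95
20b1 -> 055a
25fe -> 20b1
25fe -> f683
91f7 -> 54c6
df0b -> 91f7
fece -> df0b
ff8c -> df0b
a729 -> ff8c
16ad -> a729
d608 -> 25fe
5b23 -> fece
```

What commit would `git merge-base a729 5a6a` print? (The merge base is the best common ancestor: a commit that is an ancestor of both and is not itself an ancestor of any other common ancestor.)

Ancestors of a729: {54c6, 91f7, 9df8, a729, d539, df0b, ff8c}.
Ancestors of 5a6a: {54c6, 5a6a, 9df8, d539}.
Common ancestors: {54c6, 9df8, d539}.
Among these, 54c6 is not an ancestor of any other common ancestor — it is the merge base.

54c6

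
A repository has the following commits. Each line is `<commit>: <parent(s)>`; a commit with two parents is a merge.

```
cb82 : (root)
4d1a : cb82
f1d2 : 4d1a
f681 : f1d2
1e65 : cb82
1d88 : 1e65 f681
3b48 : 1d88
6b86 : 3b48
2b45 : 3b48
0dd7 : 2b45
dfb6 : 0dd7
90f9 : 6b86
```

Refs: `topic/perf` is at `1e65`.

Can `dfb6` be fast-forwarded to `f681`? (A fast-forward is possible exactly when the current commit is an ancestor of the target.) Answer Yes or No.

No

A fast-forward from dfb6 to f681 is possible iff dfb6 is an ancestor of f681.
Ancestors of f681: {4d1a, cb82, f1d2, f681}.
dfb6 is not among them, so fast-forward is not possible.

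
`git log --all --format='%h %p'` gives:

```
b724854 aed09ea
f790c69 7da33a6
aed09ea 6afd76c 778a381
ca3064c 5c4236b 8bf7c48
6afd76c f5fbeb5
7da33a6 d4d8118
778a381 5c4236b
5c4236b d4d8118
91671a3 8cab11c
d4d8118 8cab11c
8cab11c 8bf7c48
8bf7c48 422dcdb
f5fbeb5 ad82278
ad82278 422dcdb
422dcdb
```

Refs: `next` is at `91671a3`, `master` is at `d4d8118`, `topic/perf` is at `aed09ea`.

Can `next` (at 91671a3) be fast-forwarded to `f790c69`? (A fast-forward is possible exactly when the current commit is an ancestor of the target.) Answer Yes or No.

A fast-forward from 91671a3 to f790c69 is possible iff 91671a3 is an ancestor of f790c69.
Ancestors of f790c69: {422dcdb, 7da33a6, 8bf7c48, 8cab11c, d4d8118, f790c69}.
91671a3 is not among them, so fast-forward is not possible.

No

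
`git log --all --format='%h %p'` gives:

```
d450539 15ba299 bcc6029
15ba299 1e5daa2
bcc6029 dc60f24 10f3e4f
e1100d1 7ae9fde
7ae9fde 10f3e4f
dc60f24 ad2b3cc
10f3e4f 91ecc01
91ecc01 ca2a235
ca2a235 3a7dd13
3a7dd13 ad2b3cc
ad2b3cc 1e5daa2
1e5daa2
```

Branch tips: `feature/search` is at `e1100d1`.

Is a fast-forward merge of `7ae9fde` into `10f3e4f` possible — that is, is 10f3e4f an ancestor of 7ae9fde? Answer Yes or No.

A fast-forward from 10f3e4f to 7ae9fde is possible iff 10f3e4f is an ancestor of 7ae9fde.
Ancestors of 7ae9fde: {10f3e4f, 1e5daa2, 3a7dd13, 7ae9fde, 91ecc01, ad2b3cc, ca2a235}.
10f3e4f is among them, so fast-forward is possible.

Yes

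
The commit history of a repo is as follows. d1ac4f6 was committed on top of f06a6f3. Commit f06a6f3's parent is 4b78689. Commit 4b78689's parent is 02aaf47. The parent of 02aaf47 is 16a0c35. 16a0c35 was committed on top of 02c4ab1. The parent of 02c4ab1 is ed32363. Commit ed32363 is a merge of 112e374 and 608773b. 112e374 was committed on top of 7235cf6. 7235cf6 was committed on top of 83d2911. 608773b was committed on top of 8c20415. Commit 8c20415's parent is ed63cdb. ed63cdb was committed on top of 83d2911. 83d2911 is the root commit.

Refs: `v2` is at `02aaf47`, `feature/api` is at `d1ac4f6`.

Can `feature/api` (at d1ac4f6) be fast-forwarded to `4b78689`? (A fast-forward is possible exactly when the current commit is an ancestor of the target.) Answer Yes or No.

A fast-forward from d1ac4f6 to 4b78689 is possible iff d1ac4f6 is an ancestor of 4b78689.
Ancestors of 4b78689: {02aaf47, 02c4ab1, 112e374, 16a0c35, 4b78689, 608773b, 7235cf6, 83d2911, 8c20415, ed32363, ed63cdb}.
d1ac4f6 is not among them, so fast-forward is not possible.

No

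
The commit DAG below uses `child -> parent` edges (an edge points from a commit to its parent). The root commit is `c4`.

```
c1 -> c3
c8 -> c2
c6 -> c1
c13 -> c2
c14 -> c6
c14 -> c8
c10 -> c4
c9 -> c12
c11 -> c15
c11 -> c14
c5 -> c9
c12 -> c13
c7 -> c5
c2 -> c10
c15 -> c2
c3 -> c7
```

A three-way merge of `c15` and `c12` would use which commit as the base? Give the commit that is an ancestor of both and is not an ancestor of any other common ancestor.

Ancestors of c15: {c10, c15, c2, c4}.
Ancestors of c12: {c10, c12, c13, c2, c4}.
Common ancestors: {c10, c2, c4}.
Among these, c2 is not an ancestor of any other common ancestor — it is the merge base.

c2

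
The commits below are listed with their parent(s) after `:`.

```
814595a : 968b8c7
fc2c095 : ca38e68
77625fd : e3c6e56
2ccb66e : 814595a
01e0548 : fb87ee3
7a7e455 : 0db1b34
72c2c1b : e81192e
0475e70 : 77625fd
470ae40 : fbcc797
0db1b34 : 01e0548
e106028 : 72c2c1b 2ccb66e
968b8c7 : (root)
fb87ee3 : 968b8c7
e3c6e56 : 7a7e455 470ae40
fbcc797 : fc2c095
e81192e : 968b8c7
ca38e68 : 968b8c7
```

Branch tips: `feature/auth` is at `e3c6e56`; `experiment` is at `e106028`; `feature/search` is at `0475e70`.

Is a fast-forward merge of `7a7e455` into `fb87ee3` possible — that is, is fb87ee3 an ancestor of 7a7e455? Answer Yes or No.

Yes

A fast-forward from fb87ee3 to 7a7e455 is possible iff fb87ee3 is an ancestor of 7a7e455.
Ancestors of 7a7e455: {01e0548, 0db1b34, 7a7e455, 968b8c7, fb87ee3}.
fb87ee3 is among them, so fast-forward is possible.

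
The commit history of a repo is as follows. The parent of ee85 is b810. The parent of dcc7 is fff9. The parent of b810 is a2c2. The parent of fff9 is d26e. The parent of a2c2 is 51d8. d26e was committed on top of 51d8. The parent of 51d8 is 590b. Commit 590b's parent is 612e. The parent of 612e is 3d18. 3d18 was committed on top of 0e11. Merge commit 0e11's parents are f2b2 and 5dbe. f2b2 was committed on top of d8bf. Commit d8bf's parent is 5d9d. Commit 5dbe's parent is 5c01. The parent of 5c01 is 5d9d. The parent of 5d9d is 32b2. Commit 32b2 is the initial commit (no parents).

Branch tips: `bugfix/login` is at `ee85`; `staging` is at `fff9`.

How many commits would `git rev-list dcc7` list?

14

Walking parent pointers from dcc7: reachable set = {0e11, 32b2, 3d18, 51d8, 590b, 5c01, 5d9d, 5dbe, 612e, d26e, d8bf, dcc7, f2b2, fff9}.
That is 14 commits.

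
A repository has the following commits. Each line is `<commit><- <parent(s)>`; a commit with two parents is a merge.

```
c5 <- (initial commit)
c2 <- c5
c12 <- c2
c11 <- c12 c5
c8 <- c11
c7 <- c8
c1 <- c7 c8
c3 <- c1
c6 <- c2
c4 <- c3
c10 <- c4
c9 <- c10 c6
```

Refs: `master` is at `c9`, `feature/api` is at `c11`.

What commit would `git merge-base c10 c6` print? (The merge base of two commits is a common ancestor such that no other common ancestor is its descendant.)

c2

Ancestors of c10: {c1, c10, c11, c12, c2, c3, c4, c5, c7, c8}.
Ancestors of c6: {c2, c5, c6}.
Common ancestors: {c2, c5}.
Among these, c2 is not an ancestor of any other common ancestor — it is the merge base.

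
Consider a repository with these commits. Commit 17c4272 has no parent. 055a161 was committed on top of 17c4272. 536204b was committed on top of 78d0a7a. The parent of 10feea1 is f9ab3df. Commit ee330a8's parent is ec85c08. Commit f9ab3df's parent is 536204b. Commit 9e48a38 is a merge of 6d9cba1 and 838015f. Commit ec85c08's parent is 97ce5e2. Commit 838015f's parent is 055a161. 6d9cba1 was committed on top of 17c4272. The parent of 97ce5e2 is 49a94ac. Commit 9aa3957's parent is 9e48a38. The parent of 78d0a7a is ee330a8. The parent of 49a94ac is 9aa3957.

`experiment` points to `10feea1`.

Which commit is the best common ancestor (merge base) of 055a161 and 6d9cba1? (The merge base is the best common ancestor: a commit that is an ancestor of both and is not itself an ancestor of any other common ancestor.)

17c4272

Ancestors of 055a161: {055a161, 17c4272}.
Ancestors of 6d9cba1: {17c4272, 6d9cba1}.
Common ancestors: {17c4272}.
The only common ancestor is 17c4272, so it is the merge base.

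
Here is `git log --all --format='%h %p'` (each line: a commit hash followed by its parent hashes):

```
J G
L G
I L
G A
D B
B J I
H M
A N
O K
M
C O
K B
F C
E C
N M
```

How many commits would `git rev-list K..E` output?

3

Reachable from E: {A, B, C, E, G, I, J, K, L, M, N, O}.
Reachable from K: {A, B, G, I, J, K, L, M, N}.
In E's history but not K's: {C, E, O} — 3 commits.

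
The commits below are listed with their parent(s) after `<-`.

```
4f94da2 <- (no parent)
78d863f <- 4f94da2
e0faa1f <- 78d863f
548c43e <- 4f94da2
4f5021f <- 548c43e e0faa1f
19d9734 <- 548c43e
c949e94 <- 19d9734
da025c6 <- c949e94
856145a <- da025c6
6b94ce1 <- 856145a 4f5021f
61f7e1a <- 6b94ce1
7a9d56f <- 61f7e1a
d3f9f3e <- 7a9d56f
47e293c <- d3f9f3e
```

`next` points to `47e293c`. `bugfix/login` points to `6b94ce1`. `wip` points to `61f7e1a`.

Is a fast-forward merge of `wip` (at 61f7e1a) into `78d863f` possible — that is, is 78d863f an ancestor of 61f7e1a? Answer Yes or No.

A fast-forward from 78d863f to 61f7e1a is possible iff 78d863f is an ancestor of 61f7e1a.
Ancestors of 61f7e1a: {19d9734, 4f5021f, 4f94da2, 548c43e, 61f7e1a, 6b94ce1, 78d863f, 856145a, c949e94, da025c6, e0faa1f}.
78d863f is among them, so fast-forward is possible.

Yes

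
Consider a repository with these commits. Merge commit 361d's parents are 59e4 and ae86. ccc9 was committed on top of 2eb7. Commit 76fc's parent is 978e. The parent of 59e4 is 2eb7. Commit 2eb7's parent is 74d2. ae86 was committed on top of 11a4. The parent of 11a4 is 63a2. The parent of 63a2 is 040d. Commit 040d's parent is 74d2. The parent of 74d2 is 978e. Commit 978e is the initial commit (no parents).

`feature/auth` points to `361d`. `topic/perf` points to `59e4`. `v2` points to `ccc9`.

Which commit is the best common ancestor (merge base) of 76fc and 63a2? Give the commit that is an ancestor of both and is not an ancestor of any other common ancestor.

Ancestors of 76fc: {76fc, 978e}.
Ancestors of 63a2: {040d, 63a2, 74d2, 978e}.
Common ancestors: {978e}.
The only common ancestor is 978e, so it is the merge base.

978e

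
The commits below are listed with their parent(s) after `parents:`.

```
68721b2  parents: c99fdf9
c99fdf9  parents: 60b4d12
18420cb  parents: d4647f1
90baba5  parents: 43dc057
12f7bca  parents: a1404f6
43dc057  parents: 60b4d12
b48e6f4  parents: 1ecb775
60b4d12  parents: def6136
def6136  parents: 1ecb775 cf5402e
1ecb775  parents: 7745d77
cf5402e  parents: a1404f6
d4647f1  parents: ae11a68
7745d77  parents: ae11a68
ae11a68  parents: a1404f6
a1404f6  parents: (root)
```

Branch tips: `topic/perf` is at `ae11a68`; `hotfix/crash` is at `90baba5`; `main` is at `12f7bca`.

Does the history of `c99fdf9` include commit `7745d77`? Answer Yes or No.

Ancestors of c99fdf9 (commits reachable by following parents): {1ecb775, 60b4d12, 7745d77, a1404f6, ae11a68, c99fdf9, cf5402e, def6136}.
7745d77 is in that set, so it is an ancestor of c99fdf9.

Yes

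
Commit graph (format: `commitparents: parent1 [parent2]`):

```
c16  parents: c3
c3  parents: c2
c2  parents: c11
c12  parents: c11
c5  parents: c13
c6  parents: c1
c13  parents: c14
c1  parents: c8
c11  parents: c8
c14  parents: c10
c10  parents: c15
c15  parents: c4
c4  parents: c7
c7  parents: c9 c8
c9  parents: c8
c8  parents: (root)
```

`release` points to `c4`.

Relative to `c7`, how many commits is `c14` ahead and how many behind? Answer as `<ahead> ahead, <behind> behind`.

4 ahead, 0 behind

Reachable from c14: {c10, c14, c15, c4, c7, c8, c9}.
Reachable from c7: {c7, c8, c9}.
Only in c14's history (ahead): {c10, c14, c15, c4} — 4.
Only in c7's history (behind): {} — 0.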